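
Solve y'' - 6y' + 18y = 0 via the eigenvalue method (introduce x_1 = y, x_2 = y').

y(t) = C_1e^(3t)cos(3t) + C_2e^(3t)sin(3t)

Let x_1 = y, x_2 = y'. Then x_1' = x_2 and x_2' = -18x_1 + 6x_2.
A = [[0,1],[-18,6]]; det(A-λI) = λ^2 - 6λ + 18.
Eigenvalues λ = 3 ± 3i.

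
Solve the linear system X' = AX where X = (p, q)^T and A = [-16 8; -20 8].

Coefficient matrix A = [[-16, 8], [-20, 8]].
Characteristic polynomial det(A - λI) = λ^2 + 8λ + 32 = 0.
Eigenvalues λ = -4 ± 4i (complex conjugate pair).
For λ=-4+4i: an eigenvector is (1,1) - i(-1,-2) = (1 + i, 1 + 2i).
A real fundamental pair from Re and Im of e^((-4+4i)t)v: X_1 = e^(-4t)(cos(4t)·(1,1) + sin(4t)·(-1,-2)), X_2 = e^(-4t)(sin(4t)·(1,1) - cos(4t)·(-1,-2)).
General solution: C_1X_1 + C_2X_2.

p(t) = -C_1e^(-4t)sin(4t) + C_1e^(-4t)cos(4t) + C_2e^(-4t)sin(4t) + C_2e^(-4t)cos(4t), q(t) = -2C_1e^(-4t)sin(4t) + C_1e^(-4t)cos(4t) + C_2e^(-4t)sin(4t) + 2C_2e^(-4t)cos(4t)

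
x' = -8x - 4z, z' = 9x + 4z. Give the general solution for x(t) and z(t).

x(t) = 2C_1e^(-2t) + 2C_2te^(-2t) + C_2e^(-2t), z(t) = -3C_1e^(-2t) - 3C_2te^(-2t) - 2C_2e^(-2t)

Coefficient matrix A = [[-8, -4], [9, 4]].
Characteristic polynomial det(A - λI) = λ^2 + 4λ + 4 = 0.
Single eigenvalue λ = -2 with algebraic multiplicity 2.
Eigenvector v = (2,-3); generalized eigenvector w with (A-λI)w=v is (1,-2).
General solution: e^(-2t)[C_1·v + C_2·(t·v + w)].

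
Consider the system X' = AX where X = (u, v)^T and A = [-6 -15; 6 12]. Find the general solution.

Coefficient matrix A = [[-6, -15], [6, 12]].
Characteristic polynomial det(A - λI) = λ^2 - 6λ + 18 = 0.
Eigenvalues λ = 3 ± 3i (complex conjugate pair).
For λ=3+3i: an eigenvector is (1,-1) - i(2,-1) = (1 - 2i, -1 + i).
A real fundamental pair from Re and Im of e^((3+3i)t)v: X_1 = e^(3t)(cos(3t)·(1,-1) + sin(3t)·(2,-1)), X_2 = e^(3t)(sin(3t)·(1,-1) - cos(3t)·(2,-1)).
General solution: c_1X_1 + c_2X_2.

u(t) = 2c_1e^(3t)sin(3t) + c_1e^(3t)cos(3t) + c_2e^(3t)sin(3t) - 2c_2e^(3t)cos(3t), v(t) = -c_1e^(3t)sin(3t) - c_1e^(3t)cos(3t) - c_2e^(3t)sin(3t) + c_2e^(3t)cos(3t)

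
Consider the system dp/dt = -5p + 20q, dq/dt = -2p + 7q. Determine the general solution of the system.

Coefficient matrix A = [[-5, 20], [-2, 7]].
Characteristic polynomial det(A - λI) = λ^2 - 2λ + 5 = 0.
Eigenvalues λ = 1 ± 2i (complex conjugate pair).
For λ=1+2i: an eigenvector is (3,1) - i(1,0) = (3 - i, 1).
A real fundamental pair from Re and Im of e^((1+2i)t)v: X_1 = e^(t)(cos(2t)·(3,1) + sin(2t)·(1,0)), X_2 = e^(t)(sin(2t)·(3,1) - cos(2t)·(1,0)).
General solution: C_1X_1 + C_2X_2.

p(t) = C_1e^(t)sin(2t) + 3C_1e^(t)cos(2t) + 3C_2e^(t)sin(2t) - C_2e^(t)cos(2t), q(t) = C_1e^(t)cos(2t) + C_2e^(t)sin(2t)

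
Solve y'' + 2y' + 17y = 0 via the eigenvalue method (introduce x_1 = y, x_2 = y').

Let x_1 = y, x_2 = y'. Then x_1' = x_2 and x_2' = -17x_1 - 2x_2.
A = [[0,1],[-17,-2]]; det(A-λI) = λ^2 + 2λ + 17.
Eigenvalues λ = -1 ± 4i.

y(t) = C_1e^(-t)cos(4t) + C_2e^(-t)sin(4t)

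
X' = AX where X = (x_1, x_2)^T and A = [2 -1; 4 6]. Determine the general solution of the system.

x_1(t) = -c_1e^(4t) - c_2te^(4t) - c_2e^(4t), x_2(t) = 2c_1e^(4t) + 2c_2te^(4t) + 3c_2e^(4t)

Coefficient matrix A = [[2, -1], [4, 6]].
Characteristic polynomial det(A - λI) = λ^2 - 8λ + 16 = 0.
Single eigenvalue λ = 4 with algebraic multiplicity 2.
Eigenvector v = (-1,2); generalized eigenvector w with (A-λI)w=v is (-1,3).
General solution: e^(4t)[c_1·v + c_2·(t·v + w)].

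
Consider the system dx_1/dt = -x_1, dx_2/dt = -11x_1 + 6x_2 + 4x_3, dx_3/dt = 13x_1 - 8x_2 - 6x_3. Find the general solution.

Coefficient matrix A = [[-1, 0, 0], [-11, 6, 4], [13, -8, -6]].
det(A - λI) = 0 gives eigenvalues λ = -2, -1, 2.
For λ=-2: eigenvector (0,1,-2).
For λ=-1: eigenvector (1,1,1).
For λ=2: eigenvector (0,1,-1).
General solution: K_1e^(-2t)(0,1,-2) + K_2e^(-t)(1,1,1) + K_3e^(2t)(0,1,-1).

x_1(t) = K_2e^(-t), x_2(t) = K_1e^(-2t) + K_2e^(-t) + K_3e^(2t), x_3(t) = -2K_1e^(-2t) + K_2e^(-t) - K_3e^(2t)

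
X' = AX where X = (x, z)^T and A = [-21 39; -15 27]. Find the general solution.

Coefficient matrix A = [[-21, 39], [-15, 27]].
Characteristic polynomial det(A - λI) = λ^2 - 6λ + 18 = 0.
Eigenvalues λ = 3 ± 3i (complex conjugate pair).
For λ=3+3i: an eigenvector is (3,2) - i(2,1) = (3 - 2i, 2 - i).
A real fundamental pair from Re and Im of e^((3+3i)t)v: X_1 = e^(3t)(cos(3t)·(3,2) + sin(3t)·(2,1)), X_2 = e^(3t)(sin(3t)·(3,2) - cos(3t)·(2,1)).
General solution: K_1X_1 + K_2X_2.

x(t) = 2K_1e^(3t)sin(3t) + 3K_1e^(3t)cos(3t) + 3K_2e^(3t)sin(3t) - 2K_2e^(3t)cos(3t), z(t) = K_1e^(3t)sin(3t) + 2K_1e^(3t)cos(3t) + 2K_2e^(3t)sin(3t) - K_2e^(3t)cos(3t)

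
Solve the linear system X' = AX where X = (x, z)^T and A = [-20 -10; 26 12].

x(t) = -K_1e^(-4t)sin(2t) + 2K_1e^(-4t)cos(2t) + 2K_2e^(-4t)sin(2t) + K_2e^(-4t)cos(2t), z(t) = 2K_1e^(-4t)sin(2t) - 3K_1e^(-4t)cos(2t) - 3K_2e^(-4t)sin(2t) - 2K_2e^(-4t)cos(2t)

Coefficient matrix A = [[-20, -10], [26, 12]].
Characteristic polynomial det(A - λI) = λ^2 + 8λ + 20 = 0.
Eigenvalues λ = -4 ± 2i (complex conjugate pair).
For λ=-4+2i: an eigenvector is (2,-3) - i(-1,2) = (2 + i, -3 - 2i).
A real fundamental pair from Re and Im of e^((-4+2i)t)v: X_1 = e^(-4t)(cos(2t)·(2,-3) + sin(2t)·(-1,2)), X_2 = e^(-4t)(sin(2t)·(2,-3) - cos(2t)·(-1,2)).
General solution: K_1X_1 + K_2X_2.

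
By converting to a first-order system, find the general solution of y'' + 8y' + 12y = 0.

y(t) = C_1e^(-6t) + C_2e^(-2t)

Let x_1 = y, x_2 = y'. Then x_1' = x_2 and x_2' = -12x_1 - 8x_2.
A = [[0,1],[-12,-8]]; det(A-λI) = λ^2 + 8λ + 12.
Eigenvalues λ = -6, -2 with eigenvectors (1,-6), (1,-2).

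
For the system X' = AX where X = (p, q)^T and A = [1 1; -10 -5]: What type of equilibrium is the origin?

A = [[1,1],[-10,-5]]; det(A-λI) = λ^2 + 4λ + 5.
λ = -2 ± i: negative real part.

stable spiral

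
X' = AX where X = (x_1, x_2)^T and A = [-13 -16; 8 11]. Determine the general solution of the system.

Coefficient matrix A = [[-13, -16], [8, 11]].
Characteristic polynomial det(A - λI) = λ^2 + 2λ - 15 = 0.
Eigenvalues λ = -5, 3.
For λ=-5: (A-λI) row 1 is [-8, -16], so an eigenvector is (-2, 1).
For λ=3: (A-λI) row 1 is [-16, -16], so an eigenvector is (1, -1).
General solution: c_1e^(-5t)(-2,1) + c_2e^(3t)(1,-1).

x_1(t) = -2c_1e^(-5t) + c_2e^(3t), x_2(t) = c_1e^(-5t) - c_2e^(3t)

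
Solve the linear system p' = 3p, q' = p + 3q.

p(t) = C_2e^(3t), q(t) = C_1e^(3t) + C_2te^(3t) - 3C_2e^(3t)

Coefficient matrix A = [[3, 0], [1, 3]].
Characteristic polynomial det(A - λI) = λ^2 - 6λ + 9 = 0.
Single eigenvalue λ = 3 with algebraic multiplicity 2.
Eigenvector v = (0,1); generalized eigenvector w with (A-λI)w=v is (1,-3).
General solution: e^(3t)[C_1·v + C_2·(t·v + w)].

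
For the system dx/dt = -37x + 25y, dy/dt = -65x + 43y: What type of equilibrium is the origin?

A = [[-37,25],[-65,43]]; det(A-λI) = λ^2 - 6λ + 34.
λ = 3 ± 5i: positive real part.

unstable spiral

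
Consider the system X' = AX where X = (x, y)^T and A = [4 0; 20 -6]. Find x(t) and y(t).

Coefficient matrix A = [[4, 0], [20, -6]].
Characteristic polynomial det(A - λI) = λ^2 + 2λ - 24 = 0.
Eigenvalues λ = -6, 4.
For λ=-6: (A-λI) row 1 is [10, 0], so an eigenvector is (0, -1).
For λ=4: (A-λI) row 2 is [20, -10], so an eigenvector is (-1, -2).
General solution: c_1e^(-6t)(0,-1) + c_2e^(4t)(-1,-2).

x(t) = -c_2e^(4t), y(t) = -c_1e^(-6t) - 2c_2e^(4t)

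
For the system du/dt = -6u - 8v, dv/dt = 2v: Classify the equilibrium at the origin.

A = [[-6,-8],[0,2]]; det(A-λI) = λ^2 + 4λ - 12.
λ = 2, -6: opposite signs.

saddle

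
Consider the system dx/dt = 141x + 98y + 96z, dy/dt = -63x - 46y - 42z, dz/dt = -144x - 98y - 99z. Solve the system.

Coefficient matrix A = [[141, 98, 96], [-63, -46, -42], [-144, -98, -99]].
det(A - λI) = 0 gives eigenvalues λ = -4, 3, -3.
For λ=-4: eigenvector (-2,1,2).
For λ=3: eigenvector (7,-3,-7).
For λ=-3: eigenvector (-2,0,3).
General solution: K_1e^(-4t)(-2,1,2) + K_2e^(3t)(7,-3,-7) + K_3e^(-3t)(-2,0,3).

x(t) = -2K_1e^(-4t) + 7K_2e^(3t) - 2K_3e^(-3t), y(t) = K_1e^(-4t) - 3K_2e^(3t), z(t) = 2K_1e^(-4t) - 7K_2e^(3t) + 3K_3e^(-3t)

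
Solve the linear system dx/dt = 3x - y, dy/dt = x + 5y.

Coefficient matrix A = [[3, -1], [1, 5]].
Characteristic polynomial det(A - λI) = λ^2 - 8λ + 16 = 0.
Single eigenvalue λ = 4 with algebraic multiplicity 2.
Eigenvector v = (-1,1); generalized eigenvector w with (A-λI)w=v is (1,0).
General solution: e^(4t)[c_1·v + c_2·(t·v + w)].

x(t) = -c_1e^(4t) - c_2te^(4t) + c_2e^(4t), y(t) = c_1e^(4t) + c_2te^(4t)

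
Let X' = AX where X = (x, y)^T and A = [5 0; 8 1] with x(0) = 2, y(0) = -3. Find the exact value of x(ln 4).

A = [[5,0],[8,1]]; eigenvalues λ = 1, 5.
Eigenvectors: (0,1) for λ=1, (1,2) for λ=5.
From the initial condition, c_1 = -7, c_2 = 2.
x(ln 4) = (-7)(4^1)(0) + (2)(4^5)(1) = 2048.

2048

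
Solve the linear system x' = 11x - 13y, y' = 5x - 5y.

Coefficient matrix A = [[11, -13], [5, -5]].
Characteristic polynomial det(A - λI) = λ^2 - 6λ + 10 = 0.
Eigenvalues λ = 3 ± i (complex conjugate pair).
For λ=3+i: an eigenvector is (-2,-1) - i(-3,-2) = (-2 + 3i, -1 + 2i).
A real fundamental pair from Re and Im of e^((3+i)t)v: X_1 = e^(3t)(cos(t)·(-2,-1) + sin(t)·(-3,-2)), X_2 = e^(3t)(sin(t)·(-2,-1) - cos(t)·(-3,-2)).
General solution: c_1X_1 + c_2X_2.

x(t) = -3c_1e^(3t)sin(t) - 2c_1e^(3t)cos(t) - 2c_2e^(3t)sin(t) + 3c_2e^(3t)cos(t), y(t) = -2c_1e^(3t)sin(t) - c_1e^(3t)cos(t) - c_2e^(3t)sin(t) + 2c_2e^(3t)cos(t)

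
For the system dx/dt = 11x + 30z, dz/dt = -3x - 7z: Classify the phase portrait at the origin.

unstable spiral

A = [[11,30],[-3,-7]]; det(A-λI) = λ^2 - 4λ + 13.
λ = 2 ± 3i: positive real part.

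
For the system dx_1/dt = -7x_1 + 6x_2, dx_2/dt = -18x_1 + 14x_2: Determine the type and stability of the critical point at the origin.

unstable node

A = [[-7,6],[-18,14]]; det(A-λI) = λ^2 - 7λ + 10.
λ = 5, 2: both positive.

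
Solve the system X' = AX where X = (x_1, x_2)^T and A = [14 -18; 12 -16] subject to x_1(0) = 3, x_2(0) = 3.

x_1(t) = 3e^(-4t), x_2(t) = 3e^(-4t)

Coefficient matrix A = [[14, -18], [12, -16]].
Characteristic polynomial det(A - λI) = λ^2 + 2λ - 8 = 0.
Eigenvalues λ = 2, -4.
For λ=2: (A-λI) row 1 is [12, -18], so an eigenvector is (-3, -2).
For λ=-4: (A-λI) row 1 is [18, -18], so an eigenvector is (-1, -1).
General solution: C_1e^(2t)(-3,-2) + C_2e^(-4t)(-1,-1).
Applying x_1(0)=3, x_2(0)=3 gives C_1=0, C_2=-3.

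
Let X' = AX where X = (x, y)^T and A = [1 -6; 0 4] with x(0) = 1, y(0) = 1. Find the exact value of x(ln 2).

-26

A = [[1,-6],[0,4]]; eigenvalues λ = 4, 1.
Eigenvectors: (2,-1) for λ=4, (-1,0) for λ=1.
From the initial condition, c_1 = -1, c_2 = -3.
x(ln 2) = (-1)(2^4)(2) + (-3)(2^1)(-1) = -26.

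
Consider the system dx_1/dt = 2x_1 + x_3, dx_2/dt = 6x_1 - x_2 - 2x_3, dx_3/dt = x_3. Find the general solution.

Coefficient matrix A = [[2, 0, 1], [6, -1, -2], [0, 0, 1]].
det(A - λI) = 0 gives eigenvalues λ = 2, -1, 1.
For λ=2: eigenvector (1,2,0).
For λ=-1: eigenvector (0,1,0).
For λ=1: eigenvector (-1,-4,1).
General solution: c_1e^(2t)(1,2,0) + c_2e^(-t)(0,1,0) + c_3e^(t)(-1,-4,1).

x_1(t) = c_1e^(2t) - c_3e^(t), x_2(t) = 2c_1e^(2t) + c_2e^(-t) - 4c_3e^(t), x_3(t) = c_3e^(t)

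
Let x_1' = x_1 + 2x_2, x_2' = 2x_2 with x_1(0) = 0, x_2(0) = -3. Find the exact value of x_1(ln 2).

A = [[1,2],[0,2]]; eigenvalues λ = 2, 1.
Eigenvectors: (-2,-1) for λ=2, (1,0) for λ=1.
From the initial condition, c_1 = 3, c_2 = 6.
x_1(ln 2) = (3)(2^2)(-2) + (6)(2^1)(1) = -12.

-12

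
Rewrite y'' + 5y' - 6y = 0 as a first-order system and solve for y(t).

y(t) = C_1e^(t) + C_2e^(-6t)

Let x_1 = y, x_2 = y'. Then x_1' = x_2 and x_2' = 6x_1 - 5x_2.
A = [[0,1],[6,-5]]; det(A-λI) = λ^2 + 5λ - 6.
Eigenvalues λ = 1, -6 with eigenvectors (1,1), (1,-6).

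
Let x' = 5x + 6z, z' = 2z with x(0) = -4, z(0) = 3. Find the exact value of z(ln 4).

A = [[5,6],[0,2]]; eigenvalues λ = 5, 2.
Eigenvectors: (1,0) for λ=5, (-2,1) for λ=2.
From the initial condition, c_1 = 2, c_2 = 3.
z(ln 4) = (2)(4^5)(0) + (3)(4^2)(1) = 48.

48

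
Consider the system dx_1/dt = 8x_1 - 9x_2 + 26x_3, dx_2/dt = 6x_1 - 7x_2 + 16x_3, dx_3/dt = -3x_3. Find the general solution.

x_1(t) = -4C_1e^(-3t) + C_2e^(-t) + 3C_3e^(2t), x_2(t) = -2C_1e^(-3t) + C_2e^(-t) + 2C_3e^(2t), x_3(t) = C_1e^(-3t)

Coefficient matrix A = [[8, -9, 26], [6, -7, 16], [0, 0, -3]].
det(A - λI) = 0 gives eigenvalues λ = -3, -1, 2.
For λ=-3: eigenvector (-4,-2,1).
For λ=-1: eigenvector (1,1,0).
For λ=2: eigenvector (3,2,0).
General solution: C_1e^(-3t)(-4,-2,1) + C_2e^(-t)(1,1,0) + C_3e^(2t)(3,2,0).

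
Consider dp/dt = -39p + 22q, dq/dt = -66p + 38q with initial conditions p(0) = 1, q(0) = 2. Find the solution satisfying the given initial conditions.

Coefficient matrix A = [[-39, 22], [-66, 38]].
Characteristic polynomial det(A - λI) = λ^2 + λ - 30 = 0.
Eigenvalues λ = -6, 5.
For λ=-6: (A-λI) row 1 is [-33, 22], so an eigenvector is (2, 3).
For λ=5: (A-λI) row 1 is [-44, 22], so an eigenvector is (1, 2).
General solution: c_1e^(-6t)(2,3) + c_2e^(5t)(1,2).
Applying p(0)=1, q(0)=2 gives c_1=0, c_2=1.

p(t) = e^(5t), q(t) = 2e^(5t)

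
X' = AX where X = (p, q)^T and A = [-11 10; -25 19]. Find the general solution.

p(t) = C_1e^(4t)sin(5t) - C_1e^(4t)cos(5t) - C_2e^(4t)sin(5t) - C_2e^(4t)cos(5t), q(t) = 2C_1e^(4t)sin(5t) - C_1e^(4t)cos(5t) - C_2e^(4t)sin(5t) - 2C_2e^(4t)cos(5t)

Coefficient matrix A = [[-11, 10], [-25, 19]].
Characteristic polynomial det(A - λI) = λ^2 - 8λ + 41 = 0.
Eigenvalues λ = 4 ± 5i (complex conjugate pair).
For λ=4+5i: an eigenvector is (-1,-1) - i(1,2) = (-1 - i, -1 - 2i).
A real fundamental pair from Re and Im of e^((4+5i)t)v: X_1 = e^(4t)(cos(5t)·(-1,-1) + sin(5t)·(1,2)), X_2 = e^(4t)(sin(5t)·(-1,-1) - cos(5t)·(1,2)).
General solution: C_1X_1 + C_2X_2.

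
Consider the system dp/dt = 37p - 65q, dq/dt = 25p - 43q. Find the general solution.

p(t) = 3c_1e^(-3t)sin(5t) + 2c_1e^(-3t)cos(5t) + 2c_2e^(-3t)sin(5t) - 3c_2e^(-3t)cos(5t), q(t) = 2c_1e^(-3t)sin(5t) + c_1e^(-3t)cos(5t) + c_2e^(-3t)sin(5t) - 2c_2e^(-3t)cos(5t)

Coefficient matrix A = [[37, -65], [25, -43]].
Characteristic polynomial det(A - λI) = λ^2 + 6λ + 34 = 0.
Eigenvalues λ = -3 ± 5i (complex conjugate pair).
For λ=-3+5i: an eigenvector is (2,1) - i(3,2) = (2 - 3i, 1 - 2i).
A real fundamental pair from Re and Im of e^((-3+5i)t)v: X_1 = e^(-3t)(cos(5t)·(2,1) + sin(5t)·(3,2)), X_2 = e^(-3t)(sin(5t)·(2,1) - cos(5t)·(3,2)).
General solution: c_1X_1 + c_2X_2.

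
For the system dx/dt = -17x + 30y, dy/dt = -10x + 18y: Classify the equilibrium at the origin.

saddle

A = [[-17,30],[-10,18]]; det(A-λI) = λ^2 - λ - 6.
λ = 3, -2: opposite signs.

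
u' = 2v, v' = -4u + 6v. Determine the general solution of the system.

Coefficient matrix A = [[0, 2], [-4, 6]].
Characteristic polynomial det(A - λI) = λ^2 - 6λ + 8 = 0.
Eigenvalues λ = 4, 2.
For λ=4: (A-λI) row 1 is [-4, 2], so an eigenvector is (-1, -2).
For λ=2: (A-λI) row 1 is [-2, 2], so an eigenvector is (1, 1).
General solution: C_1e^(4t)(-1,-2) + C_2e^(2t)(1,1).

u(t) = -C_1e^(4t) + C_2e^(2t), v(t) = -2C_1e^(4t) + C_2e^(2t)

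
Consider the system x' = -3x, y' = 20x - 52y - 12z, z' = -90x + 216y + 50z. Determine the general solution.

Coefficient matrix A = [[-3, 0, 0], [20, -52, -12], [-90, 216, 50]].
det(A - λI) = 0 gives eigenvalues λ = 2, -4, -3.
For λ=2: eigenvector (0,-2,9).
For λ=-4: eigenvector (0,1,-4).
For λ=-3: eigenvector (1,-4,18).
General solution: C_1e^(2t)(0,-2,9) + C_2e^(-4t)(0,1,-4) + C_3e^(-3t)(1,-4,18).

x(t) = C_3e^(-3t), y(t) = -2C_1e^(2t) + C_2e^(-4t) - 4C_3e^(-3t), z(t) = 9C_1e^(2t) - 4C_2e^(-4t) + 18C_3e^(-3t)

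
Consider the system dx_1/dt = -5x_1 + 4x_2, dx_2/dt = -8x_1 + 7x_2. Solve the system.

Coefficient matrix A = [[-5, 4], [-8, 7]].
Characteristic polynomial det(A - λI) = λ^2 - 2λ - 3 = 0.
Eigenvalues λ = -1, 3.
For λ=-1: (A-λI) row 1 is [-4, 4], so an eigenvector is (-1, -1).
For λ=3: (A-λI) row 1 is [-8, 4], so an eigenvector is (-1, -2).
General solution: C_1e^(-t)(-1,-1) + C_2e^(3t)(-1,-2).

x_1(t) = -C_1e^(-t) - C_2e^(3t), x_2(t) = -C_1e^(-t) - 2C_2e^(3t)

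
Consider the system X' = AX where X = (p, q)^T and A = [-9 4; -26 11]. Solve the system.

p(t) = C_1e^(t)sin(2t) - C_1e^(t)cos(2t) - C_2e^(t)sin(2t) - C_2e^(t)cos(2t), q(t) = 3C_1e^(t)sin(2t) - 2C_1e^(t)cos(2t) - 2C_2e^(t)sin(2t) - 3C_2e^(t)cos(2t)

Coefficient matrix A = [[-9, 4], [-26, 11]].
Characteristic polynomial det(A - λI) = λ^2 - 2λ + 5 = 0.
Eigenvalues λ = 1 ± 2i (complex conjugate pair).
For λ=1+2i: an eigenvector is (-1,-2) - i(1,3) = (-1 - i, -2 - 3i).
A real fundamental pair from Re and Im of e^((1+2i)t)v: X_1 = e^(t)(cos(2t)·(-1,-2) + sin(2t)·(1,3)), X_2 = e^(t)(sin(2t)·(-1,-2) - cos(2t)·(1,3)).
General solution: C_1X_1 + C_2X_2.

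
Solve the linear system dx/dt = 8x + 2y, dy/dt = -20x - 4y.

Coefficient matrix A = [[8, 2], [-20, -4]].
Characteristic polynomial det(A - λI) = λ^2 - 4λ + 8 = 0.
Eigenvalues λ = 2 ± 2i (complex conjugate pair).
For λ=2+2i: an eigenvector is (1,-3) - i(0,-1) = (1, -3 + i).
A real fundamental pair from Re and Im of e^((2+2i)t)v: X_1 = e^(2t)(cos(2t)·(1,-3) + sin(2t)·(0,-1)), X_2 = e^(2t)(sin(2t)·(1,-3) - cos(2t)·(0,-1)).
General solution: c_1X_1 + c_2X_2.

x(t) = c_1e^(2t)cos(2t) + c_2e^(2t)sin(2t), y(t) = -c_1e^(2t)sin(2t) - 3c_1e^(2t)cos(2t) - 3c_2e^(2t)sin(2t) + c_2e^(2t)cos(2t)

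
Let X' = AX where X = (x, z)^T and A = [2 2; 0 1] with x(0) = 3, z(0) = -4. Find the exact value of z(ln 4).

-16

A = [[2,2],[0,1]]; eigenvalues λ = 2, 1.
Eigenvectors: (1,0) for λ=2, (2,-1) for λ=1.
From the initial condition, c_1 = -5, c_2 = 4.
z(ln 4) = (-5)(4^2)(0) + (4)(4^1)(-1) = -16.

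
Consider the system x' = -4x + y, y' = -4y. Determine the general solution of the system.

Coefficient matrix A = [[-4, 1], [0, -4]].
Characteristic polynomial det(A - λI) = λ^2 + 8λ + 16 = 0.
Single eigenvalue λ = -4 with algebraic multiplicity 2.
Eigenvector v = (1,0); generalized eigenvector w with (A-λI)w=v is (3,1).
General solution: e^(-4t)[K_1·v + K_2·(t·v + w)].

x(t) = K_1e^(-4t) + K_2te^(-4t) + 3K_2e^(-4t), y(t) = K_2e^(-4t)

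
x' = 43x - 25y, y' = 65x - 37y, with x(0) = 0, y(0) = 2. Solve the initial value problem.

x(t) = -10e^(3t)sin(5t), y(t) = -16e^(3t)sin(5t) + 2e^(3t)cos(5t)

Coefficient matrix A = [[43, -25], [65, -37]].
Characteristic polynomial det(A - λI) = λ^2 - 6λ + 34 = 0.
Eigenvalues λ = 3 ± 5i (complex conjugate pair).
For λ=3+5i: an eigenvector is (-2,-3) - i(-1,-2) = (-2 + i, -3 + 2i).
A real fundamental pair from Re and Im of e^((3+5i)t)v: X_1 = e^(3t)(cos(5t)·(-2,-3) + sin(5t)·(-1,-2)), X_2 = e^(3t)(sin(5t)·(-2,-3) - cos(5t)·(-1,-2)).
General solution: K_1X_1 + K_2X_2.
Applying x(0)=0, y(0)=2 gives K_1=2, K_2=4.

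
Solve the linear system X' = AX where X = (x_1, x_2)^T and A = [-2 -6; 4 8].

Coefficient matrix A = [[-2, -6], [4, 8]].
Characteristic polynomial det(A - λI) = λ^2 - 6λ + 8 = 0.
Eigenvalues λ = 4, 2.
For λ=4: (A-λI) row 1 is [-6, -6], so an eigenvector is (-1, 1).
For λ=2: (A-λI) row 1 is [-4, -6], so an eigenvector is (-3, 2).
General solution: K_1e^(4t)(-1,1) + K_2e^(2t)(-3,2).

x_1(t) = -K_1e^(4t) - 3K_2e^(2t), x_2(t) = K_1e^(4t) + 2K_2e^(2t)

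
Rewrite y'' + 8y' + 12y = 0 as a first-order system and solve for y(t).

Let x_1 = y, x_2 = y'. Then x_1' = x_2 and x_2' = -12x_1 - 8x_2.
A = [[0,1],[-12,-8]]; det(A-λI) = λ^2 + 8λ + 12.
Eigenvalues λ = -2, -6 with eigenvectors (1,-2), (1,-6).

y(t) = C_1e^(-2t) + C_2e^(-6t)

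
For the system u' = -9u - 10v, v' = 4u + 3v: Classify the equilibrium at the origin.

stable spiral

A = [[-9,-10],[4,3]]; det(A-λI) = λ^2 + 6λ + 13.
λ = -3 ± 2i: negative real part.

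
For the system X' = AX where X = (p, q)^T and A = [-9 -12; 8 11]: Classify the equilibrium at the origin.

A = [[-9,-12],[8,11]]; det(A-λI) = λ^2 - 2λ - 3.
λ = -1, 3: opposite signs.

saddle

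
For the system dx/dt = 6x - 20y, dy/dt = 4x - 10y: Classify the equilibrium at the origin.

stable spiral

A = [[6,-20],[4,-10]]; det(A-λI) = λ^2 + 4λ + 20.
λ = -2 ± 4i: negative real part.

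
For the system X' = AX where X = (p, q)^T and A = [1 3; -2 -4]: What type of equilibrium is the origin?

stable node

A = [[1,3],[-2,-4]]; det(A-λI) = λ^2 + 3λ + 2.
λ = -2, -1: both negative.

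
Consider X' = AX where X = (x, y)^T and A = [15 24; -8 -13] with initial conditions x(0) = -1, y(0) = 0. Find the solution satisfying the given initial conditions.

Coefficient matrix A = [[15, 24], [-8, -13]].
Characteristic polynomial det(A - λI) = λ^2 - 2λ - 3 = 0.
Eigenvalues λ = 3, -1.
For λ=3: (A-λI) row 1 is [12, 24], so an eigenvector is (-2, 1).
For λ=-1: (A-λI) row 1 is [16, 24], so an eigenvector is (3, -2).
General solution: c_1e^(3t)(-2,1) + c_2e^(-t)(3,-2).
Applying x(0)=-1, y(0)=0 gives c_1=2, c_2=1.

x(t) = -4e^(3t) + 3e^(-t), y(t) = 2e^(3t) - 2e^(-t)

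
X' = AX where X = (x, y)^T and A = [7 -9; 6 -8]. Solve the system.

Coefficient matrix A = [[7, -9], [6, -8]].
Characteristic polynomial det(A - λI) = λ^2 + λ - 2 = 0.
Eigenvalues λ = -2, 1.
For λ=-2: (A-λI) row 1 is [9, -9], so an eigenvector is (-1, -1).
For λ=1: (A-λI) row 1 is [6, -9], so an eigenvector is (-3, -2).
General solution: K_1e^(-2t)(-1,-1) + K_2e^(t)(-3,-2).

x(t) = -K_1e^(-2t) - 3K_2e^(t), y(t) = -K_1e^(-2t) - 2K_2e^(t)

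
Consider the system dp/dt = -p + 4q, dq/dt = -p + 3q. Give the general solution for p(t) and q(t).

p(t) = 2c_1e^(t) + 2c_2te^(t) - c_2e^(t), q(t) = c_1e^(t) + c_2te^(t)

Coefficient matrix A = [[-1, 4], [-1, 3]].
Characteristic polynomial det(A - λI) = λ^2 - 2λ + 1 = 0.
Single eigenvalue λ = 1 with algebraic multiplicity 2.
Eigenvector v = (2,1); generalized eigenvector w with (A-λI)w=v is (-1,0).
General solution: e^(t)[c_1·v + c_2·(t·v + w)].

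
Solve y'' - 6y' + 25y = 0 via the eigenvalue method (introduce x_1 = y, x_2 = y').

y(t) = c_1e^(3t)cos(4t) + c_2e^(3t)sin(4t)

Let x_1 = y, x_2 = y'. Then x_1' = x_2 and x_2' = -25x_1 + 6x_2.
A = [[0,1],[-25,6]]; det(A-λI) = λ^2 - 6λ + 25.
Eigenvalues λ = 3 ± 4i.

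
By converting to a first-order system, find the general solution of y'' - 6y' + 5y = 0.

y(t) = C_1e^(5t) + C_2e^(t)

Let x_1 = y, x_2 = y'. Then x_1' = x_2 and x_2' = -5x_1 + 6x_2.
A = [[0,1],[-5,6]]; det(A-λI) = λ^2 - 6λ + 5.
Eigenvalues λ = 5, 1 with eigenvectors (1,5), (1,1).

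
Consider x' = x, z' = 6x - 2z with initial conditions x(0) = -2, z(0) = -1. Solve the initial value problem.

Coefficient matrix A = [[1, 0], [6, -2]].
Characteristic polynomial det(A - λI) = λ^2 + λ - 2 = 0.
Eigenvalues λ = 1, -2.
For λ=1: (A-λI) row 2 is [6, -3], so an eigenvector is (-1, -2).
For λ=-2: (A-λI) row 1 is [3, 0], so an eigenvector is (0, 1).
General solution: C_1e^(t)(-1,-2) + C_2e^(-2t)(0,1).
Applying x(0)=-2, z(0)=-1 gives C_1=2, C_2=3.

x(t) = -2e^(t), z(t) = -4e^(t) + 3e^(-2t)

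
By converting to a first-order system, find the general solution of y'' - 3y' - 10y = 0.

Let x_1 = y, x_2 = y'. Then x_1' = x_2 and x_2' = 10x_1 + 3x_2.
A = [[0,1],[10,3]]; det(A-λI) = λ^2 - 3λ - 10.
Eigenvalues λ = -2, 5 with eigenvectors (1,-2), (1,5).

y(t) = c_1e^(-2t) + c_2e^(5t)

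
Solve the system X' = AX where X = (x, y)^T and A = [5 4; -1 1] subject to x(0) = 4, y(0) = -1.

Coefficient matrix A = [[5, 4], [-1, 1]].
Characteristic polynomial det(A - λI) = λ^2 - 6λ + 9 = 0.
Single eigenvalue λ = 3 with algebraic multiplicity 2.
Eigenvector v = (-2,1); generalized eigenvector w with (A-λI)w=v is (3,-2).
General solution: e^(3t)[c_1·v + c_2·(t·v + w)].
Applying x(0)=4, y(0)=-1 gives c_1=-5, c_2=-2.

x(t) = 4te^(3t) + 4e^(3t), y(t) = -2te^(3t) - e^(3t)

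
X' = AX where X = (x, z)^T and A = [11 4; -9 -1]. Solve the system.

Coefficient matrix A = [[11, 4], [-9, -1]].
Characteristic polynomial det(A - λI) = λ^2 - 10λ + 25 = 0.
Single eigenvalue λ = 5 with algebraic multiplicity 2.
Eigenvector v = (2,-3); generalized eigenvector w with (A-λI)w=v is (1,-1).
General solution: e^(5t)[K_1·v + K_2·(t·v + w)].

x(t) = 2K_1e^(5t) + 2K_2te^(5t) + K_2e^(5t), z(t) = -3K_1e^(5t) - 3K_2te^(5t) - K_2e^(5t)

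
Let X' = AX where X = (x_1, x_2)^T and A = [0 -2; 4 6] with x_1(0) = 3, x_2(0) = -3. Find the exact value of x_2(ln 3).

-27

A = [[0,-2],[4,6]]; eigenvalues λ = 2, 4.
Eigenvectors: (1,-1) for λ=2, (1,-2) for λ=4.
From the initial condition, c_1 = 3, c_2 = 0.
x_2(ln 3) = (3)(3^2)(-1) + (0)(3^4)(-2) = -27.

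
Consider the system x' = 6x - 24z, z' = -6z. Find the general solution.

Coefficient matrix A = [[6, -24], [0, -6]].
Characteristic polynomial det(A - λI) = λ^2 - 36 = 0.
Eigenvalues λ = 6, -6.
For λ=6: (A-λI) row 1 is [0, -24], so an eigenvector is (-1, 0).
For λ=-6: (A-λI) row 1 is [12, -24], so an eigenvector is (-2, -1).
General solution: C_1e^(6t)(-1,0) + C_2e^(-6t)(-2,-1).

x(t) = -C_1e^(6t) - 2C_2e^(-6t), z(t) = -C_2e^(-6t)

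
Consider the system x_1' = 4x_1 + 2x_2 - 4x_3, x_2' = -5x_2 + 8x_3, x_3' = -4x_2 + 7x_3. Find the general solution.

Coefficient matrix A = [[4, 2, -4], [0, -5, 8], [0, -4, 7]].
det(A - λI) = 0 gives eigenvalues λ = -1, 4, 3.
For λ=-1: eigenvector (0,2,1).
For λ=4: eigenvector (1,0,0).
For λ=3: eigenvector (2,1,1).
General solution: C_1e^(-t)(0,2,1) + C_2e^(4t)(1,0,0) + C_3e^(3t)(2,1,1).

x_1(t) = C_2e^(4t) + 2C_3e^(3t), x_2(t) = 2C_1e^(-t) + C_3e^(3t), x_3(t) = C_1e^(-t) + C_3e^(3t)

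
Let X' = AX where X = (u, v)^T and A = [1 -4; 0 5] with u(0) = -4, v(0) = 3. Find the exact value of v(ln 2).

A = [[1,-4],[0,5]]; eigenvalues λ = 5, 1.
Eigenvectors: (-1,1) for λ=5, (-1,0) for λ=1.
From the initial condition, c_1 = 3, c_2 = 1.
v(ln 2) = (3)(2^5)(1) + (1)(2^1)(0) = 96.

96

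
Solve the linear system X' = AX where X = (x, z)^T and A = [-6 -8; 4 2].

x(t) = K_1e^(-2t)sin(4t) + K_1e^(-2t)cos(4t) + K_2e^(-2t)sin(4t) - K_2e^(-2t)cos(4t), z(t) = -K_1e^(-2t)cos(4t) - K_2e^(-2t)sin(4t)

Coefficient matrix A = [[-6, -8], [4, 2]].
Characteristic polynomial det(A - λI) = λ^2 + 4λ + 20 = 0.
Eigenvalues λ = -2 ± 4i (complex conjugate pair).
For λ=-2+4i: an eigenvector is (1,-1) - i(1,0) = (1 - i, -1).
A real fundamental pair from Re and Im of e^((-2+4i)t)v: X_1 = e^(-2t)(cos(4t)·(1,-1) + sin(4t)·(1,0)), X_2 = e^(-2t)(sin(4t)·(1,-1) - cos(4t)·(1,0)).
General solution: K_1X_1 + K_2X_2.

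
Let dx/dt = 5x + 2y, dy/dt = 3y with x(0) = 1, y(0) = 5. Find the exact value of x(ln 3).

1323

A = [[5,2],[0,3]]; eigenvalues λ = 5, 3.
Eigenvectors: (1,0) for λ=5, (1,-1) for λ=3.
From the initial condition, c_1 = 6, c_2 = -5.
x(ln 3) = (6)(3^5)(1) + (-5)(3^3)(1) = 1323.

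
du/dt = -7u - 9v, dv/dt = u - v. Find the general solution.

Coefficient matrix A = [[-7, -9], [1, -1]].
Characteristic polynomial det(A - λI) = λ^2 + 8λ + 16 = 0.
Single eigenvalue λ = -4 with algebraic multiplicity 2.
Eigenvector v = (3,-1); generalized eigenvector w with (A-λI)w=v is (-1,0).
General solution: e^(-4t)[c_1·v + c_2·(t·v + w)].

u(t) = 3c_1e^(-4t) + 3c_2te^(-4t) - c_2e^(-4t), v(t) = -c_1e^(-4t) - c_2te^(-4t)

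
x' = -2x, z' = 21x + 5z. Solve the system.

x(t) = -K_1e^(-2t), z(t) = 3K_1e^(-2t) + K_2e^(5t)

Coefficient matrix A = [[-2, 0], [21, 5]].
Characteristic polynomial det(A - λI) = λ^2 - 3λ - 10 = 0.
Eigenvalues λ = -2, 5.
For λ=-2: (A-λI) row 2 is [21, 7], so an eigenvector is (-1, 3).
For λ=5: (A-λI) row 1 is [-7, 0], so an eigenvector is (0, 1).
General solution: K_1e^(-2t)(-1,3) + K_2e^(5t)(0,1).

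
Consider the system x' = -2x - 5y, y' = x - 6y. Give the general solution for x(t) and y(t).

Coefficient matrix A = [[-2, -5], [1, -6]].
Characteristic polynomial det(A - λI) = λ^2 + 8λ + 17 = 0.
Eigenvalues λ = -4 ± i (complex conjugate pair).
For λ=-4+i: an eigenvector is (2,1) - i(-1,0) = (2 + i, 1).
A real fundamental pair from Re and Im of e^((-4+i)t)v: X_1 = e^(-4t)(cos(t)·(2,1) + sin(t)·(-1,0)), X_2 = e^(-4t)(sin(t)·(2,1) - cos(t)·(-1,0)).
General solution: c_1X_1 + c_2X_2.

x(t) = -c_1e^(-4t)sin(t) + 2c_1e^(-4t)cos(t) + 2c_2e^(-4t)sin(t) + c_2e^(-4t)cos(t), y(t) = c_1e^(-4t)cos(t) + c_2e^(-4t)sin(t)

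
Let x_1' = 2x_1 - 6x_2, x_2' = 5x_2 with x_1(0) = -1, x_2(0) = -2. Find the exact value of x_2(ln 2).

A = [[2,-6],[0,5]]; eigenvalues λ = 5, 2.
Eigenvectors: (-2,1) for λ=5, (1,0) for λ=2.
From the initial condition, c_1 = -2, c_2 = -5.
x_2(ln 2) = (-2)(2^5)(1) + (-5)(2^2)(0) = -64.

-64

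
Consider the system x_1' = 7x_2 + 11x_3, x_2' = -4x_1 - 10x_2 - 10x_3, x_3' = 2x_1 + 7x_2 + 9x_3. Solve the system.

Coefficient matrix A = [[0, 7, 11], [-4, -10, -10], [2, 7, 9]].
det(A - λI) = 0 gives eigenvalues λ = 4, -2, -3.
For λ=4: eigenvector (1,-1,1).
For λ=-2: eigenvector (3,-4,2).
For λ=-3: eigenvector (1,-2,1).
General solution: C_1e^(4t)(1,-1,1) + C_2e^(-2t)(3,-4,2) + C_3e^(-3t)(1,-2,1).

x_1(t) = C_1e^(4t) + 3C_2e^(-2t) + C_3e^(-3t), x_2(t) = -C_1e^(4t) - 4C_2e^(-2t) - 2C_3e^(-3t), x_3(t) = C_1e^(4t) + 2C_2e^(-2t) + C_3e^(-3t)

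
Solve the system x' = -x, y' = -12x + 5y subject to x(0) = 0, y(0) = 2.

x(t) = 0, y(t) = 2e^(5t)

Coefficient matrix A = [[-1, 0], [-12, 5]].
Characteristic polynomial det(A - λI) = λ^2 - 4λ - 5 = 0.
Eigenvalues λ = -1, 5.
For λ=-1: (A-λI) row 2 is [-12, 6], so an eigenvector is (1, 2).
For λ=5: (A-λI) row 1 is [-6, 0], so an eigenvector is (0, -1).
General solution: C_1e^(-t)(1,2) + C_2e^(5t)(0,-1).
Applying x(0)=0, y(0)=2 gives C_1=0, C_2=-2.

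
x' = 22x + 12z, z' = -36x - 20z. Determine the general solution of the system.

Coefficient matrix A = [[22, 12], [-36, -20]].
Characteristic polynomial det(A - λI) = λ^2 - 2λ - 8 = 0.
Eigenvalues λ = -2, 4.
For λ=-2: (A-λI) row 1 is [24, 12], so an eigenvector is (1, -2).
For λ=4: (A-λI) row 1 is [18, 12], so an eigenvector is (2, -3).
General solution: c_1e^(-2t)(1,-2) + c_2e^(4t)(2,-3).

x(t) = c_1e^(-2t) + 2c_2e^(4t), z(t) = -2c_1e^(-2t) - 3c_2e^(4t)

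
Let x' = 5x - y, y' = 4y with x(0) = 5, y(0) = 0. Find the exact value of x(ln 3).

A = [[5,-1],[0,4]]; eigenvalues λ = 5, 4.
Eigenvectors: (1,0) for λ=5, (-1,-1) for λ=4.
From the initial condition, c_1 = 5, c_2 = 0.
x(ln 3) = (5)(3^5)(1) + (0)(3^4)(-1) = 1215.

1215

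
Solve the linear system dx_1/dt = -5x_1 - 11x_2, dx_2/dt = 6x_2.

Coefficient matrix A = [[-5, -11], [0, 6]].
Characteristic polynomial det(A - λI) = λ^2 - λ - 30 = 0.
Eigenvalues λ = 6, -5.
For λ=6: (A-λI) row 1 is [-11, -11], so an eigenvector is (1, -1).
For λ=-5: (A-λI) row 1 is [0, -11], so an eigenvector is (1, 0).
General solution: K_1e^(6t)(1,-1) + K_2e^(-5t)(1,0).

x_1(t) = K_1e^(6t) + K_2e^(-5t), x_2(t) = -K_1e^(6t)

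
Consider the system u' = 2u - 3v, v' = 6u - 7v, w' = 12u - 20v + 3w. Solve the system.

Coefficient matrix A = [[2, -3, 0], [6, -7, 0], [12, -20, 3]].
det(A - λI) = 0 gives eigenvalues λ = -1, -4, 3.
For λ=-1: eigenvector (1,1,2).
For λ=-4: eigenvector (-1,-2,-4).
For λ=3: eigenvector (0,0,1).
General solution: K_1e^(-t)(1,1,2) + K_2e^(-4t)(-1,-2,-4) + K_3e^(3t)(0,0,1).

u(t) = K_1e^(-t) - K_2e^(-4t), v(t) = K_1e^(-t) - 2K_2e^(-4t), w(t) = 2K_1e^(-t) - 4K_2e^(-4t) + K_3e^(3t)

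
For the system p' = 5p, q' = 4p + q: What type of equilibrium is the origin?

A = [[5,0],[4,1]]; det(A-λI) = λ^2 - 6λ + 5.
λ = 1, 5: both positive.

unstable node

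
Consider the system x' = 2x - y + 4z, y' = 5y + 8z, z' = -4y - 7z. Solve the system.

Coefficient matrix A = [[2, -1, 4], [0, 5, 8], [0, -4, -7]].
det(A - λI) = 0 gives eigenvalues λ = 1, -3, 2.
For λ=1: eigenvector (6,2,-1).
For λ=-3: eigenvector (1,1,-1).
For λ=2: eigenvector (1,0,0).
General solution: C_1e^(t)(6,2,-1) + C_2e^(-3t)(1,1,-1) + C_3e^(2t)(1,0,0).

x(t) = 6C_1e^(t) + C_2e^(-3t) + C_3e^(2t), y(t) = 2C_1e^(t) + C_2e^(-3t), z(t) = -C_1e^(t) - C_2e^(-3t)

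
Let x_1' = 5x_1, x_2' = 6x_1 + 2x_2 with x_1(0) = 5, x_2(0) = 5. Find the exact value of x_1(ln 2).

A = [[5,0],[6,2]]; eigenvalues λ = 2, 5.
Eigenvectors: (0,1) for λ=2, (1,2) for λ=5.
From the initial condition, c_1 = -5, c_2 = 5.
x_1(ln 2) = (-5)(2^2)(0) + (5)(2^5)(1) = 160.

160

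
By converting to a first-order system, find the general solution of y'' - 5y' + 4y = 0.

Let x_1 = y, x_2 = y'. Then x_1' = x_2 and x_2' = -4x_1 + 5x_2.
A = [[0,1],[-4,5]]; det(A-λI) = λ^2 - 5λ + 4.
Eigenvalues λ = 4, 1 with eigenvectors (1,4), (1,1).

y(t) = c_1e^(4t) + c_2e^(t)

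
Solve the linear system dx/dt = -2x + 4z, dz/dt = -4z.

Coefficient matrix A = [[-2, 4], [0, -4]].
Characteristic polynomial det(A - λI) = λ^2 + 6λ + 8 = 0.
Eigenvalues λ = -2, -4.
For λ=-2: (A-λI) row 1 is [0, 4], so an eigenvector is (-1, 0).
For λ=-4: (A-λI) row 1 is [2, 4], so an eigenvector is (-2, 1).
General solution: K_1e^(-2t)(-1,0) + K_2e^(-4t)(-2,1).

x(t) = -K_1e^(-2t) - 2K_2e^(-4t), z(t) = K_2e^(-4t)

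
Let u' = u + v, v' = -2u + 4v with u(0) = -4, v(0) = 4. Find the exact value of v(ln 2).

80

A = [[1,1],[-2,4]]; eigenvalues λ = 3, 2.
Eigenvectors: (-1,-2) for λ=3, (1,1) for λ=2.
From the initial condition, c_1 = -8, c_2 = -12.
v(ln 2) = (-8)(2^3)(-2) + (-12)(2^2)(1) = 80.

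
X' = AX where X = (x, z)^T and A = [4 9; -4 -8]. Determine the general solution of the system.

x(t) = -3K_1e^(-2t) - 3K_2te^(-2t) - 2K_2e^(-2t), z(t) = 2K_1e^(-2t) + 2K_2te^(-2t) + K_2e^(-2t)

Coefficient matrix A = [[4, 9], [-4, -8]].
Characteristic polynomial det(A - λI) = λ^2 + 4λ + 4 = 0.
Single eigenvalue λ = -2 with algebraic multiplicity 2.
Eigenvector v = (-3,2); generalized eigenvector w with (A-λI)w=v is (-2,1).
General solution: e^(-2t)[K_1·v + K_2·(t·v + w)].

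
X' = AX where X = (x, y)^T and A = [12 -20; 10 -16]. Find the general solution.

Coefficient matrix A = [[12, -20], [10, -16]].
Characteristic polynomial det(A - λI) = λ^2 + 4λ + 8 = 0.
Eigenvalues λ = -2 ± 2i (complex conjugate pair).
For λ=-2+2i: an eigenvector is (1,1) - i(-3,-2) = (1 + 3i, 1 + 2i).
A real fundamental pair from Re and Im of e^((-2+2i)t)v: X_1 = e^(-2t)(cos(2t)·(1,1) + sin(2t)·(-3,-2)), X_2 = e^(-2t)(sin(2t)·(1,1) - cos(2t)·(-3,-2)).
General solution: c_1X_1 + c_2X_2.

x(t) = -3c_1e^(-2t)sin(2t) + c_1e^(-2t)cos(2t) + c_2e^(-2t)sin(2t) + 3c_2e^(-2t)cos(2t), y(t) = -2c_1e^(-2t)sin(2t) + c_1e^(-2t)cos(2t) + c_2e^(-2t)sin(2t) + 2c_2e^(-2t)cos(2t)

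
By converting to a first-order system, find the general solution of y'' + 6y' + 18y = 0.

y(t) = K_1e^(-3t)cos(3t) + K_2e^(-3t)sin(3t)

Let x_1 = y, x_2 = y'. Then x_1' = x_2 and x_2' = -18x_1 - 6x_2.
A = [[0,1],[-18,-6]]; det(A-λI) = λ^2 + 6λ + 18.
Eigenvalues λ = -3 ± 3i.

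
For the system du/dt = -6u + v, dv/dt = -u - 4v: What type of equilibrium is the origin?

stable improper node

A = [[-6,1],[-1,-4]]; det(A-λI) = λ^2 + 10λ + 25.
repeated λ = -5 with a single eigenvector.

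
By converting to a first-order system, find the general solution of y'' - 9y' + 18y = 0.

Let x_1 = y, x_2 = y'. Then x_1' = x_2 and x_2' = -18x_1 + 9x_2.
A = [[0,1],[-18,9]]; det(A-λI) = λ^2 - 9λ + 18.
Eigenvalues λ = 6, 3 with eigenvectors (1,6), (1,3).

y(t) = C_1e^(6t) + C_2e^(3t)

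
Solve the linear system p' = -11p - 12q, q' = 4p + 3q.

Coefficient matrix A = [[-11, -12], [4, 3]].
Characteristic polynomial det(A - λI) = λ^2 + 8λ + 15 = 0.
Eigenvalues λ = -5, -3.
For λ=-5: (A-λI) row 1 is [-6, -12], so an eigenvector is (-2, 1).
For λ=-3: (A-λI) row 1 is [-8, -12], so an eigenvector is (3, -2).
General solution: C_1e^(-5t)(-2,1) + C_2e^(-3t)(3,-2).

p(t) = -2C_1e^(-5t) + 3C_2e^(-3t), q(t) = C_1e^(-5t) - 2C_2e^(-3t)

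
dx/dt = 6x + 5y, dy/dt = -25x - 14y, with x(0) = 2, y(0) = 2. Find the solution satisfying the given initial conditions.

Coefficient matrix A = [[6, 5], [-25, -14]].
Characteristic polynomial det(A - λI) = λ^2 + 8λ + 41 = 0.
Eigenvalues λ = -4 ± 5i (complex conjugate pair).
For λ=-4+5i: an eigenvector is (0,1) - i(1,-2) = (0 - i, 1 + 2i).
A real fundamental pair from Re and Im of e^((-4+5i)t)v: X_1 = e^(-4t)(cos(5t)·(0,1) + sin(5t)·(1,-2)), X_2 = e^(-4t)(sin(5t)·(0,1) - cos(5t)·(1,-2)).
General solution: K_1X_1 + K_2X_2.
Applying x(0)=2, y(0)=2 gives K_1=6, K_2=-2.

x(t) = 6e^(-4t)sin(5t) + 2e^(-4t)cos(5t), y(t) = -14e^(-4t)sin(5t) + 2e^(-4t)cos(5t)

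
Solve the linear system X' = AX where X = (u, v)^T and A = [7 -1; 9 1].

Coefficient matrix A = [[7, -1], [9, 1]].
Characteristic polynomial det(A - λI) = λ^2 - 8λ + 16 = 0.
Single eigenvalue λ = 4 with algebraic multiplicity 2.
Eigenvector v = (-1,-3); generalized eigenvector w with (A-λI)w=v is (0,1).
General solution: e^(4t)[K_1·v + K_2·(t·v + w)].

u(t) = -K_1e^(4t) - K_2te^(4t), v(t) = -3K_1e^(4t) - 3K_2te^(4t) + K_2e^(4t)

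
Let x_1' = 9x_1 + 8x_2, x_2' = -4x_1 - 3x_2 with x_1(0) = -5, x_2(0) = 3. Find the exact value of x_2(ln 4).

2052

A = [[9,8],[-4,-3]]; eigenvalues λ = 1, 5.
Eigenvectors: (1,-1) for λ=1, (-2,1) for λ=5.
From the initial condition, c_1 = -1, c_2 = 2.
x_2(ln 4) = (-1)(4^1)(-1) + (2)(4^5)(1) = 2052.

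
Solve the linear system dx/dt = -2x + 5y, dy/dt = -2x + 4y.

x(t) = -C_1e^(t)sin(t) + 2C_1e^(t)cos(t) + 2C_2e^(t)sin(t) + C_2e^(t)cos(t), y(t) = -C_1e^(t)sin(t) + C_1e^(t)cos(t) + C_2e^(t)sin(t) + C_2e^(t)cos(t)

Coefficient matrix A = [[-2, 5], [-2, 4]].
Characteristic polynomial det(A - λI) = λ^2 - 2λ + 2 = 0.
Eigenvalues λ = 1 ± i (complex conjugate pair).
For λ=1+i: an eigenvector is (2,1) - i(-1,-1) = (2 + i, 1 + i).
A real fundamental pair from Re and Im of e^((1+i)t)v: X_1 = e^(t)(cos(t)·(2,1) + sin(t)·(-1,-1)), X_2 = e^(t)(sin(t)·(2,1) - cos(t)·(-1,-1)).
General solution: C_1X_1 + C_2X_2.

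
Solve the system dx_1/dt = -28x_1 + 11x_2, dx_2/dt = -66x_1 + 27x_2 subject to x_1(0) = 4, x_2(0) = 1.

x_1(t) = -7e^(5t) + 11e^(-6t), x_2(t) = -21e^(5t) + 22e^(-6t)

Coefficient matrix A = [[-28, 11], [-66, 27]].
Characteristic polynomial det(A - λI) = λ^2 + λ - 30 = 0.
Eigenvalues λ = -6, 5.
For λ=-6: (A-λI) row 1 is [-22, 11], so an eigenvector is (1, 2).
For λ=5: (A-λI) row 1 is [-33, 11], so an eigenvector is (1, 3).
General solution: C_1e^(-6t)(1,2) + C_2e^(5t)(1,3).
Applying x_1(0)=4, x_2(0)=1 gives C_1=11, C_2=-7.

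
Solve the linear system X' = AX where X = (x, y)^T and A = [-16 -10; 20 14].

Coefficient matrix A = [[-16, -10], [20, 14]].
Characteristic polynomial det(A - λI) = λ^2 + 2λ - 24 = 0.
Eigenvalues λ = 4, -6.
For λ=4: (A-λI) row 1 is [-20, -10], so an eigenvector is (1, -2).
For λ=-6: (A-λI) row 1 is [-10, -10], so an eigenvector is (-1, 1).
General solution: K_1e^(4t)(1,-2) + K_2e^(-6t)(-1,1).

x(t) = K_1e^(4t) - K_2e^(-6t), y(t) = -2K_1e^(4t) + K_2e^(-6t)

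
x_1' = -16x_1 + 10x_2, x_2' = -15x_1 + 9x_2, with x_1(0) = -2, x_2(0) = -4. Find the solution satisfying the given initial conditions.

x_1(t) = -4e^(-t) + 2e^(-6t), x_2(t) = -6e^(-t) + 2e^(-6t)

Coefficient matrix A = [[-16, 10], [-15, 9]].
Characteristic polynomial det(A - λI) = λ^2 + 7λ + 6 = 0.
Eigenvalues λ = -6, -1.
For λ=-6: (A-λI) row 1 is [-10, 10], so an eigenvector is (-1, -1).
For λ=-1: (A-λI) row 1 is [-15, 10], so an eigenvector is (2, 3).
General solution: C_1e^(-6t)(-1,-1) + C_2e^(-t)(2,3).
Applying x_1(0)=-2, x_2(0)=-4 gives C_1=-2, C_2=-2.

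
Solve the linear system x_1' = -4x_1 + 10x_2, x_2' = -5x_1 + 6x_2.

x_1(t) = -K_1e^(t)sin(5t) + K_1e^(t)cos(5t) + K_2e^(t)sin(5t) + K_2e^(t)cos(5t), x_2(t) = -K_1e^(t)sin(5t) + K_2e^(t)cos(5t)

Coefficient matrix A = [[-4, 10], [-5, 6]].
Characteristic polynomial det(A - λI) = λ^2 - 2λ + 26 = 0.
Eigenvalues λ = 1 ± 5i (complex conjugate pair).
For λ=1+5i: an eigenvector is (1,0) - i(-1,-1) = (1 + i, 0 + i).
A real fundamental pair from Re and Im of e^((1+5i)t)v: X_1 = e^(t)(cos(5t)·(1,0) + sin(5t)·(-1,-1)), X_2 = e^(t)(sin(5t)·(1,0) - cos(5t)·(-1,-1)).
General solution: K_1X_1 + K_2X_2.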